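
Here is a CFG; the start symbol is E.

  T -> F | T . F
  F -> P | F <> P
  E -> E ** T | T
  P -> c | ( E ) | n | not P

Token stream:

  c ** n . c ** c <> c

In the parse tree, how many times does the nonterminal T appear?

4

[E [E [E [T [F [P c]]]] ** [T [T [F [P n]]] . [F [P c]]]] ** [T [F [F [P c]] <> [P c]]]]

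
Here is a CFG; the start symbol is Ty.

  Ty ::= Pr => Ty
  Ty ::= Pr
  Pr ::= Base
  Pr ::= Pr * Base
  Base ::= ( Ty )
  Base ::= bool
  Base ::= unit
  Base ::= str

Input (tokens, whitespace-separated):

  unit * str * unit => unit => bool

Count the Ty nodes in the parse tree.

3

[Ty [Pr [Pr [Pr [Base unit]] * [Base str]] * [Base unit]] => [Ty [Pr [Base unit]] => [Ty [Pr [Base bool]]]]]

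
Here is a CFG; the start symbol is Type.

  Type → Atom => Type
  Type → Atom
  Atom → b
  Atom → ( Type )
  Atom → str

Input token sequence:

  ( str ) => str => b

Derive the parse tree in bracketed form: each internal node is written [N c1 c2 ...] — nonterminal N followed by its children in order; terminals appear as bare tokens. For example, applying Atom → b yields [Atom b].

[Type [Atom ( [Type [Atom str]] )] => [Type [Atom str] => [Type [Atom b]]]]

Type
Atom => Type
( Type ) => Type
( Atom ) => Type
( str ) => Type
( str ) => Atom => Type
( str ) => str => Type
( str ) => str => Atom
( str ) => str => b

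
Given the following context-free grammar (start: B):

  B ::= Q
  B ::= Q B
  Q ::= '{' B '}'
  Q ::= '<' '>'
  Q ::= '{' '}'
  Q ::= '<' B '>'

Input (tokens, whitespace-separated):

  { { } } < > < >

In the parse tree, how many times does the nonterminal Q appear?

4

[B [Q { [B [Q { }]] }] [B [Q < >] [B [Q < >]]]]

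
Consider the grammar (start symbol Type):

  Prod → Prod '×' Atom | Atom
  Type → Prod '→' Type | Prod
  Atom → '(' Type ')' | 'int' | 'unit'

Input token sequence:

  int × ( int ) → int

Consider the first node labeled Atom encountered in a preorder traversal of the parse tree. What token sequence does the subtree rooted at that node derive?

int

[Type [Prod [Prod [Atom int]] × [Atom ( [Type [Prod [Atom int]]] )]] → [Type [Prod [Atom int]]]]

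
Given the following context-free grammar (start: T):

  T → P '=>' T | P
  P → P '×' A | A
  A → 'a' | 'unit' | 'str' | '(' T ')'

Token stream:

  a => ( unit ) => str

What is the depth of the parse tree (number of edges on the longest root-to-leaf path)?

[T [P [A a]] => [T [P [A ( [T [P [A unit]]] )]] => [T [P [A str]]]]]

7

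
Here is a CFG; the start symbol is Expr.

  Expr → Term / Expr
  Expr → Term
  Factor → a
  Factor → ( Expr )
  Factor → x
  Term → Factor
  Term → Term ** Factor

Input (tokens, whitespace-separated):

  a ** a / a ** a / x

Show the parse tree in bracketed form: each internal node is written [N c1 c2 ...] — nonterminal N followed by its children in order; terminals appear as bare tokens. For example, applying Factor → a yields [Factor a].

[Expr [Term [Term [Factor a]] ** [Factor a]] / [Expr [Term [Term [Factor a]] ** [Factor a]] / [Expr [Term [Factor x]]]]]

Expr
Term / Expr
Term ** Factor / Expr
Factor ** Factor / Expr
a ** Factor / Expr
a ** a / Expr
a ** a / Term / Expr
a ** a / Term ** Factor / Expr
a ** a / Factor ** Factor / Expr
a ** a / a ** Factor / Expr
a ** a / a ** a / Expr
a ** a / a ** a / Term
a ** a / a ** a / Factor
a ** a / a ** a / x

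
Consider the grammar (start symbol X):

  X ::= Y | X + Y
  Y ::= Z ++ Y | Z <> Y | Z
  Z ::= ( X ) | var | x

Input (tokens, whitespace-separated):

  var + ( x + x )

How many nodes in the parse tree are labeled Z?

[X [X [Y [Z var]]] + [Y [Z ( [X [X [Y [Z x]]] + [Y [Z x]]] )]]]

4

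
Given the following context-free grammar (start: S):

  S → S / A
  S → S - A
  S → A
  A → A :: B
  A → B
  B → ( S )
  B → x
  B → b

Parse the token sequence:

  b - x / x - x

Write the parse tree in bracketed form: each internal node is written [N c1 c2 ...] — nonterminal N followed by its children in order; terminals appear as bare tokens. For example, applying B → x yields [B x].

S
S - A
S / A - A
S - A / A - A
A - A / A - A
B - A / A - A
b - A / A - A
b - B / A - A
b - x / A - A
b - x / B - A
b - x / x - A
b - x / x - B
b - x / x - x

[S [S [S [S [A [B b]]] - [A [B x]]] / [A [B x]]] - [A [B x]]]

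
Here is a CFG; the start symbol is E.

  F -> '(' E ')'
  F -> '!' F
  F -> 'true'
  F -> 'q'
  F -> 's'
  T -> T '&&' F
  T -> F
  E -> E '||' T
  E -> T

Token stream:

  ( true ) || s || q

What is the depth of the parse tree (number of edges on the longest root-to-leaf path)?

8

[E [E [E [T [F ( [E [T [F true]]] )]]] || [T [F s]]] || [T [F q]]]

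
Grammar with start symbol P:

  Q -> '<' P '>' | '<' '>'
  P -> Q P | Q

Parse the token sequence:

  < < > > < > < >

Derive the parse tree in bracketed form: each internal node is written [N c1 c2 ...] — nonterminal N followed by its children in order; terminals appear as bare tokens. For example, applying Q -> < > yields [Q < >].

P
Q P
< P > P
< Q > P
< < > > P
< < > > Q P
< < > > < > P
< < > > < > Q
< < > > < > < >

[P [Q < [P [Q < >]] >] [P [Q < >] [P [Q < >]]]]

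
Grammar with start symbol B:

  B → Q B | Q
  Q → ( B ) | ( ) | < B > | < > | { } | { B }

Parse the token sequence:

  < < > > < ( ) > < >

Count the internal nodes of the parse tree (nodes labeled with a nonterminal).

10

[B [Q < [B [Q < >]] >] [B [Q < [B [Q ( )]] >] [B [Q < >]]]]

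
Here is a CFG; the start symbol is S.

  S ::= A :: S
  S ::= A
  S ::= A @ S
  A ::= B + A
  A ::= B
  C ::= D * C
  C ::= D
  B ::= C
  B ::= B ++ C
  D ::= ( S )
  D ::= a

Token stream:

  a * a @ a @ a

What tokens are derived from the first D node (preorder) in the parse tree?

a

[S [A [B [C [D a] * [C [D a]]]]] @ [S [A [B [C [D a]]]] @ [S [A [B [C [D a]]]]]]]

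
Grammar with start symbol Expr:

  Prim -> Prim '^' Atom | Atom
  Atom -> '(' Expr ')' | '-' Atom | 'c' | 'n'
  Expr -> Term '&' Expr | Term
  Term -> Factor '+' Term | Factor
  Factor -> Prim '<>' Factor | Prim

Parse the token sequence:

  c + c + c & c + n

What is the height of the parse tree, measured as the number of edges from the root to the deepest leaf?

[Expr [Term [Factor [Prim [Atom c]]] + [Term [Factor [Prim [Atom c]]] + [Term [Factor [Prim [Atom c]]]]]] & [Expr [Term [Factor [Prim [Atom c]]] + [Term [Factor [Prim [Atom n]]]]]]]

7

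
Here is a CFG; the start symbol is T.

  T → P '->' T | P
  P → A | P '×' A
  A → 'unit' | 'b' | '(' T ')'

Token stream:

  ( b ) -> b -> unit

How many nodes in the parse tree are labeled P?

4

[T [P [A ( [T [P [A b]]] )]] -> [T [P [A b]] -> [T [P [A unit]]]]]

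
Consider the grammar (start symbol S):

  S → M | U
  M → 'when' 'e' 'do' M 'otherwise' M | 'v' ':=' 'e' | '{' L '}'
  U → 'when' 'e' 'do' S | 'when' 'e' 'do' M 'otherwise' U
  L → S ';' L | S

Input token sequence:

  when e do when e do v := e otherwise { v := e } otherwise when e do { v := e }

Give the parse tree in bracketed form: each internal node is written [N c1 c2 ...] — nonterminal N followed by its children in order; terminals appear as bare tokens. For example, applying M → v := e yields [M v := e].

[S [U when e do [M when e do [M v := e] otherwise [M { [L [S [M v := e]]] }]] otherwise [U when e do [S [M { [L [S [M v := e]]] }]]]]]

S
U
when e do M otherwise U
when e do when e do M otherwise M otherwise U
when e do when e do v := e otherwise M otherwise U
when e do when e do v := e otherwise { L } otherwise U
when e do when e do v := e otherwise { S } otherwise U
when e do when e do v := e otherwise { M } otherwise U
when e do when e do v := e otherwise { v := e } otherwise U
when e do when e do v := e otherwise { v := e } otherwise when e do S
when e do when e do v := e otherwise { v := e } otherwise when e do M
when e do when e do v := e otherwise { v := e } otherwise when e do { L }
when e do when e do v := e otherwise { v := e } otherwise when e do { S }
when e do when e do v := e otherwise { v := e } otherwise when e do { M }
when e do when e do v := e otherwise { v := e } otherwise when e do { v := e }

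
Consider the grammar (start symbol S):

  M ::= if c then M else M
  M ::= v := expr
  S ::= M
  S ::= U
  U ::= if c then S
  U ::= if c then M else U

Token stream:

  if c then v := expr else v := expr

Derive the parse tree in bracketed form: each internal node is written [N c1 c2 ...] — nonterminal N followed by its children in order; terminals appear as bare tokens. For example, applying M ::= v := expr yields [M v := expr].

[S [M if c then [M v := expr] else [M v := expr]]]

S
M
if c then M else M
if c then v := expr else M
if c then v := expr else v := expr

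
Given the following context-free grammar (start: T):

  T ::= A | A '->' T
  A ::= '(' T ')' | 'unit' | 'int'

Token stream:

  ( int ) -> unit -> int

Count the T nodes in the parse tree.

4

[T [A ( [T [A int]] )] -> [T [A unit] -> [T [A int]]]]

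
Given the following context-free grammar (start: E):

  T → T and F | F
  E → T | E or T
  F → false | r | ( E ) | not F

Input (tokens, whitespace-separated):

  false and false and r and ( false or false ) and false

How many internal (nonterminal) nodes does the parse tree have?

[E [T [T [T [T [T [F false]] and [F false]] and [F r]] and [F ( [E [E [T [F false]]] or [T [F false]]] )]] and [F false]]]

17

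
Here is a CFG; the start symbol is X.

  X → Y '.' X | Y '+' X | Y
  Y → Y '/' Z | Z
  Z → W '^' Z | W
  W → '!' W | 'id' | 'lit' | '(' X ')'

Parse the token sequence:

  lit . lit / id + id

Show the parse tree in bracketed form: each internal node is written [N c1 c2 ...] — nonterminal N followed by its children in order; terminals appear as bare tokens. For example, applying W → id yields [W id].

[X [Y [Z [W lit]]] . [X [Y [Y [Z [W lit]]] / [Z [W id]]] + [X [Y [Z [W id]]]]]]

X
Y . X
Z . X
W . X
lit . X
lit . Y + X
lit . Y / Z + X
lit . Z / Z + X
lit . W / Z + X
lit . lit / Z + X
lit . lit / W + X
lit . lit / id + X
lit . lit / id + Y
lit . lit / id + Z
lit . lit / id + W
lit . lit / id + id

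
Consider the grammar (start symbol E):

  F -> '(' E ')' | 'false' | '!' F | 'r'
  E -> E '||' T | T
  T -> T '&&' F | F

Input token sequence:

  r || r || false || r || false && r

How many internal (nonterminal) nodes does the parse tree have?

[E [E [E [E [E [T [F r]]] || [T [F r]]] || [T [F false]]] || [T [F r]]] || [T [T [F false]] && [F r]]]

17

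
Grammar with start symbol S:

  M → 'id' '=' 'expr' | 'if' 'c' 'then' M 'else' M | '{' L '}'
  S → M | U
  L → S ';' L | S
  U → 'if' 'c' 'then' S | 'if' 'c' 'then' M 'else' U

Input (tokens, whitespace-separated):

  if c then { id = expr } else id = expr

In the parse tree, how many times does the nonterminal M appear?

4

[S [M if c then [M { [L [S [M id = expr]]] }] else [M id = expr]]]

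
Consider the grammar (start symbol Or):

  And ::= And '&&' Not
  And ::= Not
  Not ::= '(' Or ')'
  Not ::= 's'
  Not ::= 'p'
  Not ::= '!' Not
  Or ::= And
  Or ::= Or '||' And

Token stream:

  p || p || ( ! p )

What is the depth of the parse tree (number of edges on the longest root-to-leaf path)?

[Or [Or [Or [And [Not p]]] || [And [Not p]]] || [And [Not ( [Or [And [Not ! [Not p]]]] )]]]

7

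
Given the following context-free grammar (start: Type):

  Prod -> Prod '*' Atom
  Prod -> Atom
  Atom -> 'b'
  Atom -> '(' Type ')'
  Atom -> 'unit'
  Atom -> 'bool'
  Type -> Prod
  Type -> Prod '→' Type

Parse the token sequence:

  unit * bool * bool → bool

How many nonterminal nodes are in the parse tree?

10

[Type [Prod [Prod [Prod [Atom unit]] * [Atom bool]] * [Atom bool]] → [Type [Prod [Atom bool]]]]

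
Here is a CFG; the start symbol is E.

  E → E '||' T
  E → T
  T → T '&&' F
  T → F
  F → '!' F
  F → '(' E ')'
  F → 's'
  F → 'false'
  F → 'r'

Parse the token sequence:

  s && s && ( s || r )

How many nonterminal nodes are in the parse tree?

[E [T [T [T [F s]] && [F s]] && [F ( [E [E [T [F s]]] || [T [F r]]] )]]]

13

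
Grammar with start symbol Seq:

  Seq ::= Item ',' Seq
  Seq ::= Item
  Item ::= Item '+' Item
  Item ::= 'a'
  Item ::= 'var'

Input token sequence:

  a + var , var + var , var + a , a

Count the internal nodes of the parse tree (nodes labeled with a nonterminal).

14

[Seq [Item [Item a] + [Item var]] , [Seq [Item [Item var] + [Item var]] , [Seq [Item [Item var] + [Item a]] , [Seq [Item a]]]]]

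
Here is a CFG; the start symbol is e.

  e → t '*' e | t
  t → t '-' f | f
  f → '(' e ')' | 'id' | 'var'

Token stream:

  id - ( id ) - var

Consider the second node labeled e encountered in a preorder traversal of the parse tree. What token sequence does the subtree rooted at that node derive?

id

[e [t [t [t [f id]] - [f ( [e [t [f id]]] )]] - [f var]]]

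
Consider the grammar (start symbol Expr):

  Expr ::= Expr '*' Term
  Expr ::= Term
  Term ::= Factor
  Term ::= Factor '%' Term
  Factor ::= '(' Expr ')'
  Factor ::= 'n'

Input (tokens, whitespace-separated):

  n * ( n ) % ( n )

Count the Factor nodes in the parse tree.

[Expr [Expr [Term [Factor n]]] * [Term [Factor ( [Expr [Term [Factor n]]] )] % [Term [Factor ( [Expr [Term [Factor n]]] )]]]]

5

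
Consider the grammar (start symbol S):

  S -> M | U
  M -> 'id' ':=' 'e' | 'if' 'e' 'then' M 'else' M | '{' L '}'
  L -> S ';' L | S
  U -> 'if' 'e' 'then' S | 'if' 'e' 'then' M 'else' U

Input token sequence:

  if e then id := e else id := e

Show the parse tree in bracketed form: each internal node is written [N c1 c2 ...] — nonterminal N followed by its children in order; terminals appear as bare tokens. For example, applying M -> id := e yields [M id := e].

[S [M if e then [M id := e] else [M id := e]]]

S
M
if e then M else M
if e then id := e else M
if e then id := e else id := e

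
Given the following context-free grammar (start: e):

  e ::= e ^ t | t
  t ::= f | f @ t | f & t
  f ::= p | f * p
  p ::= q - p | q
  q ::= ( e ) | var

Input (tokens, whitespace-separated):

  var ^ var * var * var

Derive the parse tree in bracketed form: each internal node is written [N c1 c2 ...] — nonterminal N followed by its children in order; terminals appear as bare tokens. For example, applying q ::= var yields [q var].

e
e ^ t
t ^ t
f ^ t
p ^ t
q ^ t
var ^ t
var ^ f
var ^ f * p
var ^ f * p * p
var ^ p * p * p
var ^ q * p * p
var ^ var * p * p
var ^ var * q * p
var ^ var * var * p
var ^ var * var * q
var ^ var * var * var

[e [e [t [f [p [q var]]]]] ^ [t [f [f [f [p [q var]]] * [p [q var]]] * [p [q var]]]]]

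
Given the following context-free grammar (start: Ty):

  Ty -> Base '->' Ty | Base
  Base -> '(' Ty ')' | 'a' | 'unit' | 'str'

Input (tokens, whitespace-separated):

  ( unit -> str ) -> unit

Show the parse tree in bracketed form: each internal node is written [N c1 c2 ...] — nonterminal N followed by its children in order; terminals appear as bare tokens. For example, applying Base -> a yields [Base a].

[Ty [Base ( [Ty [Base unit] -> [Ty [Base str]]] )] -> [Ty [Base unit]]]

Ty
Base -> Ty
( Ty ) -> Ty
( Base -> Ty ) -> Ty
( unit -> Ty ) -> Ty
( unit -> Base ) -> Ty
( unit -> str ) -> Ty
( unit -> str ) -> Base
( unit -> str ) -> unit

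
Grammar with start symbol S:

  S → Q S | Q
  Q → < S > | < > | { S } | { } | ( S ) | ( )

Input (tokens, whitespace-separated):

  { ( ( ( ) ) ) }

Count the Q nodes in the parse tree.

[S [Q { [S [Q ( [S [Q ( [S [Q ( )]] )]] )]] }]]

4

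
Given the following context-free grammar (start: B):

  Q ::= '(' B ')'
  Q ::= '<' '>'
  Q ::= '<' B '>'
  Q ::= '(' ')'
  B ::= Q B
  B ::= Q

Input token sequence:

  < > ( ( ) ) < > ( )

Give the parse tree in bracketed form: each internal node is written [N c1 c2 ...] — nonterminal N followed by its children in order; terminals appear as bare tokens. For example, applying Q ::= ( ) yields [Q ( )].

B
Q B
< > B
< > Q B
< > ( B ) B
< > ( Q ) B
< > ( ( ) ) B
< > ( ( ) ) Q B
< > ( ( ) ) < > B
< > ( ( ) ) < > Q
< > ( ( ) ) < > ( )

[B [Q < >] [B [Q ( [B [Q ( )]] )] [B [Q < >] [B [Q ( )]]]]]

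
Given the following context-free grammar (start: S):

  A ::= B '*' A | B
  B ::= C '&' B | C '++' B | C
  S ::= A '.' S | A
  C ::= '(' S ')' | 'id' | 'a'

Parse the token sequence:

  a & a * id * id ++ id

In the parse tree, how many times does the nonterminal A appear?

3

[S [A [B [C a] & [B [C a]]] * [A [B [C id]] * [A [B [C id] ++ [B [C id]]]]]]]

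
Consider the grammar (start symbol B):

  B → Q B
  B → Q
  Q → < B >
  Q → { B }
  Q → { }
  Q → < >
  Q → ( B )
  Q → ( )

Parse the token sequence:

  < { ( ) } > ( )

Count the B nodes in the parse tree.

[B [Q < [B [Q { [B [Q ( )]] }]] >] [B [Q ( )]]]

4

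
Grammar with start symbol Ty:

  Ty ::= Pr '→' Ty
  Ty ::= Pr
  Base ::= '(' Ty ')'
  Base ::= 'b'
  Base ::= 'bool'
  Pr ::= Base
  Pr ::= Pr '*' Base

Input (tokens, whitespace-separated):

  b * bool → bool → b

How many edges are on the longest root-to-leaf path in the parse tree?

5

[Ty [Pr [Pr [Base b]] * [Base bool]] → [Ty [Pr [Base bool]] → [Ty [Pr [Base b]]]]]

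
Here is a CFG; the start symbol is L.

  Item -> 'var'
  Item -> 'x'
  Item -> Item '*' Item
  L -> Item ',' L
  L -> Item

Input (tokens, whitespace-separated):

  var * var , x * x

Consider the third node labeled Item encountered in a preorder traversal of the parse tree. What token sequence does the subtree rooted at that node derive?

var

[L [Item [Item var] * [Item var]] , [L [Item [Item x] * [Item x]]]]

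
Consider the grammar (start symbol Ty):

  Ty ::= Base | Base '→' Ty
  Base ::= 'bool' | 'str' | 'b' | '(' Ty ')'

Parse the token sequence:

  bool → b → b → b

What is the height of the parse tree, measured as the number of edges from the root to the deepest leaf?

5

[Ty [Base bool] → [Ty [Base b] → [Ty [Base b] → [Ty [Base b]]]]]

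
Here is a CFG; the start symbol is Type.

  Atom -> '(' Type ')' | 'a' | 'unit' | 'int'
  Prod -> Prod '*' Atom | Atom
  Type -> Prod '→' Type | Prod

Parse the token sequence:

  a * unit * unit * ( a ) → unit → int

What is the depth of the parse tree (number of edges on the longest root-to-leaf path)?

6

[Type [Prod [Prod [Prod [Prod [Atom a]] * [Atom unit]] * [Atom unit]] * [Atom ( [Type [Prod [Atom a]]] )]] → [Type [Prod [Atom unit]] → [Type [Prod [Atom int]]]]]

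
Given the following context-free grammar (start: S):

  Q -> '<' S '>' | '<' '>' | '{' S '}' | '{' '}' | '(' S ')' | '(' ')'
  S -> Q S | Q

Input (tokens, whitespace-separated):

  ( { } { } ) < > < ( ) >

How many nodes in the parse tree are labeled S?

6

[S [Q ( [S [Q { }] [S [Q { }]]] )] [S [Q < >] [S [Q < [S [Q ( )]] >]]]]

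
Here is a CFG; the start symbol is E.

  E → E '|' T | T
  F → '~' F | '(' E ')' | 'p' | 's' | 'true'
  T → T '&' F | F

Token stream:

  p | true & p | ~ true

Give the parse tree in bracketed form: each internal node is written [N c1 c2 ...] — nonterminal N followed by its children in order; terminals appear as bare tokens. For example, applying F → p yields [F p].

[E [E [E [T [F p]]] | [T [T [F true]] & [F p]]] | [T [F ~ [F true]]]]

E
E | T
E | T | T
T | T | T
F | T | T
p | T | T
p | T & F | T
p | F & F | T
p | true & F | T
p | true & p | T
p | true & p | F
p | true & p | ~ F
p | true & p | ~ true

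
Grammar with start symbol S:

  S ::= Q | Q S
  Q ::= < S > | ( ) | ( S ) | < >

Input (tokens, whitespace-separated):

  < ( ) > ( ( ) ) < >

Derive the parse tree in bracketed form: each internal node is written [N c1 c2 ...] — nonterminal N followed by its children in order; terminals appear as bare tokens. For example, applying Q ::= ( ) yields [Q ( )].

[S [Q < [S [Q ( )]] >] [S [Q ( [S [Q ( )]] )] [S [Q < >]]]]

S
Q S
< S > S
< Q > S
< ( ) > S
< ( ) > Q S
< ( ) > ( S ) S
< ( ) > ( Q ) S
< ( ) > ( ( ) ) S
< ( ) > ( ( ) ) Q
< ( ) > ( ( ) ) < >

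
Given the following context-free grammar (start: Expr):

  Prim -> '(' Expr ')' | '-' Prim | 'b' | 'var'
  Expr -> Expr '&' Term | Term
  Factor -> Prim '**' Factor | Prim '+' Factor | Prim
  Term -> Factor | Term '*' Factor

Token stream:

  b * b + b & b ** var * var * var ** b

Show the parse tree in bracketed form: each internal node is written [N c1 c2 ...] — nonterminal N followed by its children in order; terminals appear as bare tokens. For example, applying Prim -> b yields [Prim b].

Expr
Expr & Term
Term & Term
Term * Factor & Term
Factor * Factor & Term
Prim * Factor & Term
b * Factor & Term
b * Prim + Factor & Term
b * b + Factor & Term
b * b + Prim & Term
b * b + b & Term
b * b + b & Term * Factor
b * b + b & Term * Factor * Factor
b * b + b & Factor * Factor * Factor
b * b + b & Prim ** Factor * Factor * Factor
b * b + b & b ** Factor * Factor * Factor
b * b + b & b ** Prim * Factor * Factor
b * b + b & b ** var * Factor * Factor
b * b + b & b ** var * Prim * Factor
b * b + b & b ** var * var * Factor
b * b + b & b ** var * var * Prim ** Factor
b * b + b & b ** var * var * var ** Factor
b * b + b & b ** var * var * var ** Prim
b * b + b & b ** var * var * var ** b

[Expr [Expr [Term [Term [Factor [Prim b]]] * [Factor [Prim b] + [Factor [Prim b]]]]] & [Term [Term [Term [Factor [Prim b] ** [Factor [Prim var]]]] * [Factor [Prim var]]] * [Factor [Prim var] ** [Factor [Prim b]]]]]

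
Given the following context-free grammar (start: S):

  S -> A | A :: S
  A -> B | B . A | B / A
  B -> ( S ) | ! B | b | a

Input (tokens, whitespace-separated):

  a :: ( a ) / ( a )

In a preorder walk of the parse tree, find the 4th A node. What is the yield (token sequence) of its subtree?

[S [A [B a]] :: [S [A [B ( [S [A [B a]]] )] / [A [B ( [S [A [B a]]] )]]]]]

( a )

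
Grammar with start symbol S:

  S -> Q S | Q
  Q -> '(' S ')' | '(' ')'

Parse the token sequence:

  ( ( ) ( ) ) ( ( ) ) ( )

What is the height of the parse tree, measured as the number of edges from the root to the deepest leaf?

[S [Q ( [S [Q ( )] [S [Q ( )]]] )] [S [Q ( [S [Q ( )]] )] [S [Q ( )]]]]

5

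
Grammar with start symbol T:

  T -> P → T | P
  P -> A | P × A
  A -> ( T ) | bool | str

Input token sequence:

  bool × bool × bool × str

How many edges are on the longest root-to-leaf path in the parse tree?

6

[T [P [P [P [P [A bool]] × [A bool]] × [A bool]] × [A str]]]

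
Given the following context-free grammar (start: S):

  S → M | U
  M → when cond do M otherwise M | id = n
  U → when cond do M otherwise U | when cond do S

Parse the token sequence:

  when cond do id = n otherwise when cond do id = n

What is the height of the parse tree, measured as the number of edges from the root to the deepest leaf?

[S [U when cond do [M id = n] otherwise [U when cond do [S [M id = n]]]]]

5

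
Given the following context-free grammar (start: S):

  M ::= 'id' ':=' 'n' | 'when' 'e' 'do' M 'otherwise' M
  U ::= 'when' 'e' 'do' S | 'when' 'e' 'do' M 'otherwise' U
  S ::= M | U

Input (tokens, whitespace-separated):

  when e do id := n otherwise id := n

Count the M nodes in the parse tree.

3

[S [M when e do [M id := n] otherwise [M id := n]]]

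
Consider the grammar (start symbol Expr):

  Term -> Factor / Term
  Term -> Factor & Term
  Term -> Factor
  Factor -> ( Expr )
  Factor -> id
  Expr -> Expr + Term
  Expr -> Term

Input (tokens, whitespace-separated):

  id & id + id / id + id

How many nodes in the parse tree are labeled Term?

[Expr [Expr [Expr [Term [Factor id] & [Term [Factor id]]]] + [Term [Factor id] / [Term [Factor id]]]] + [Term [Factor id]]]

5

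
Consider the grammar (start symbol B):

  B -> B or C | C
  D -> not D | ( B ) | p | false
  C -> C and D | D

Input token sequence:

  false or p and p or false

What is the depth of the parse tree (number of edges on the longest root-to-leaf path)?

5

[B [B [B [C [D false]]] or [C [C [D p]] and [D p]]] or [C [D false]]]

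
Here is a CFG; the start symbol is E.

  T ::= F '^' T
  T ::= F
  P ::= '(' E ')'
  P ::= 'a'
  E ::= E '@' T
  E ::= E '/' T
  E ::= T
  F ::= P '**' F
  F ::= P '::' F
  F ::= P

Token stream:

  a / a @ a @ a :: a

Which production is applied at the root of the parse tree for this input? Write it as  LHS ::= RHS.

[E [E [E [E [T [F [P a]]]] / [T [F [P a]]]] @ [T [F [P a]]]] @ [T [F [P a] :: [F [P a]]]]]

E ::= E '@' T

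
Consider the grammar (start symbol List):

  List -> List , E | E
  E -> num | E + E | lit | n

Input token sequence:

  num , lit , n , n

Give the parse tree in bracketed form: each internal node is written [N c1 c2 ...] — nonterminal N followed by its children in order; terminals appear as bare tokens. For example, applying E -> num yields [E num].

List
List , E
List , E , E
List , E , E , E
E , E , E , E
num , E , E , E
num , lit , E , E
num , lit , n , E
num , lit , n , n

[List [List [List [List [E num]] , [E lit]] , [E n]] , [E n]]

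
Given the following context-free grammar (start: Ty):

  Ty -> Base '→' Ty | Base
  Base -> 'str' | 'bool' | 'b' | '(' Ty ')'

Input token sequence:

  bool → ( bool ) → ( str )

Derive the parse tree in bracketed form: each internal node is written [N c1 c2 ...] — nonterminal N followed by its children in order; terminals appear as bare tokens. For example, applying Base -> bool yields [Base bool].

[Ty [Base bool] → [Ty [Base ( [Ty [Base bool]] )] → [Ty [Base ( [Ty [Base str]] )]]]]

Ty
Base → Ty
bool → Ty
bool → Base → Ty
bool → ( Ty ) → Ty
bool → ( Base ) → Ty
bool → ( bool ) → Ty
bool → ( bool ) → Base
bool → ( bool ) → ( Ty )
bool → ( bool ) → ( Base )
bool → ( bool ) → ( str )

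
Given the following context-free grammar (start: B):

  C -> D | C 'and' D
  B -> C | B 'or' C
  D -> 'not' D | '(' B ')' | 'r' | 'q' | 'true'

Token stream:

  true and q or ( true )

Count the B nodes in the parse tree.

[B [B [C [C [D true]] and [D q]]] or [C [D ( [B [C [D true]]] )]]]

3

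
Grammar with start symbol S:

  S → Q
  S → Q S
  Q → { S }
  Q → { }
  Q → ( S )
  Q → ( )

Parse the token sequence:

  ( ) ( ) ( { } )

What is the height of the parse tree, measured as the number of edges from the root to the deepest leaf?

[S [Q ( )] [S [Q ( )] [S [Q ( [S [Q { }]] )]]]]

6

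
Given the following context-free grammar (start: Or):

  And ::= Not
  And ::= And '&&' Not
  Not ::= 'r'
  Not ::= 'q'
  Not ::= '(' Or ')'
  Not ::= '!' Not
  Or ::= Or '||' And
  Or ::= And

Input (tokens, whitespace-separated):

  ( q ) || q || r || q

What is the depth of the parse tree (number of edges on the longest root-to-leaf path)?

[Or [Or [Or [Or [And [Not ( [Or [And [Not q]]] )]]] || [And [Not q]]] || [And [Not r]]] || [And [Not q]]]

9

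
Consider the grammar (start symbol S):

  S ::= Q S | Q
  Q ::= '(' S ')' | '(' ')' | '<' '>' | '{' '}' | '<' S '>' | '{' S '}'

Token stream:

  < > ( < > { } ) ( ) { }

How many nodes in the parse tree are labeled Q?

6

[S [Q < >] [S [Q ( [S [Q < >] [S [Q { }]]] )] [S [Q ( )] [S [Q { }]]]]]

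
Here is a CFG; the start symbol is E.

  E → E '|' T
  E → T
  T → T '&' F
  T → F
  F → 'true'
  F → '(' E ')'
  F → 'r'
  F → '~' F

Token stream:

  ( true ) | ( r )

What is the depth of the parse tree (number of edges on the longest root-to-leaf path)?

7

[E [E [T [F ( [E [T [F true]]] )]]] | [T [F ( [E [T [F r]]] )]]]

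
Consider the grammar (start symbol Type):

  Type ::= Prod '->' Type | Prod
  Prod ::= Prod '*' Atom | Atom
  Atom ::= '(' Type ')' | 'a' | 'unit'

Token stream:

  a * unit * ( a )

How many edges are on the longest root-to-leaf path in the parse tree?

6

[Type [Prod [Prod [Prod [Atom a]] * [Atom unit]] * [Atom ( [Type [Prod [Atom a]]] )]]]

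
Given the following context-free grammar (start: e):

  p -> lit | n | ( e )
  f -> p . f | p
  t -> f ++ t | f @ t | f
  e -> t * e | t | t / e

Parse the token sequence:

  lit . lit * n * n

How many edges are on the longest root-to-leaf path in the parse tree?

6

[e [t [f [p lit] . [f [p lit]]]] * [e [t [f [p n]]] * [e [t [f [p n]]]]]]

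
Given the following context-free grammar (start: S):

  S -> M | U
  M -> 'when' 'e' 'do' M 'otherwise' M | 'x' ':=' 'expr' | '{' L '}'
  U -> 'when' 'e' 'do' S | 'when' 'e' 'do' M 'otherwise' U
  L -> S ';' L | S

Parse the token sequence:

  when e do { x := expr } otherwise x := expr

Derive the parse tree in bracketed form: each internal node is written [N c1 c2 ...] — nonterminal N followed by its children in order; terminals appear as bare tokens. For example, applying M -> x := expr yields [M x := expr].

S
M
when e do M otherwise M
when e do { L } otherwise M
when e do { S } otherwise M
when e do { M } otherwise M
when e do { x := expr } otherwise M
when e do { x := expr } otherwise x := expr

[S [M when e do [M { [L [S [M x := expr]]] }] otherwise [M x := expr]]]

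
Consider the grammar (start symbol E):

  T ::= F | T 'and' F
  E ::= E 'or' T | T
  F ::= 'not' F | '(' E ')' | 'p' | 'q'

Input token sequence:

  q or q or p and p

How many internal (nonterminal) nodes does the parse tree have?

[E [E [E [T [F q]]] or [T [F q]]] or [T [T [F p]] and [F p]]]

11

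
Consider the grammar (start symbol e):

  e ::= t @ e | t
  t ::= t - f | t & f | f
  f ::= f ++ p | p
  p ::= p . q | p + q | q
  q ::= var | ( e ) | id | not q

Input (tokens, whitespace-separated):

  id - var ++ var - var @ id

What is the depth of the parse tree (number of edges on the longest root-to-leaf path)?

7

[e [t [t [t [f [p [q id]]]] - [f [f [p [q var]]] ++ [p [q var]]]] - [f [p [q var]]]] @ [e [t [f [p [q id]]]]]]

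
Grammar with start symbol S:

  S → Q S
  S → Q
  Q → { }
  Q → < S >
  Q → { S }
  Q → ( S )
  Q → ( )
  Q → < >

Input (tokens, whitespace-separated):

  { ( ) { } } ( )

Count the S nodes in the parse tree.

4

[S [Q { [S [Q ( )] [S [Q { }]]] }] [S [Q ( )]]]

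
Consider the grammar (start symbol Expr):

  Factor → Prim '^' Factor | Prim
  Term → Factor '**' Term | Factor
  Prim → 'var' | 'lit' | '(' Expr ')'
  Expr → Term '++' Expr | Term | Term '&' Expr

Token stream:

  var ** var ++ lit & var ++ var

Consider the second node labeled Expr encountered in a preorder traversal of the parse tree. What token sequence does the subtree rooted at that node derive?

[Expr [Term [Factor [Prim var]] ** [Term [Factor [Prim var]]]] ++ [Expr [Term [Factor [Prim lit]]] & [Expr [Term [Factor [Prim var]]] ++ [Expr [Term [Factor [Prim var]]]]]]]

lit & var ++ var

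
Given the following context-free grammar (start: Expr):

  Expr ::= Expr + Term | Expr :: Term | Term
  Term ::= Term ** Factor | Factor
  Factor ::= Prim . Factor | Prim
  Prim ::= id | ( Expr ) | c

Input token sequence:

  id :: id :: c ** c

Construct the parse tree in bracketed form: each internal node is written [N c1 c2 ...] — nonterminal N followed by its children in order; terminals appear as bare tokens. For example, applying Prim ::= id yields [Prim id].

[Expr [Expr [Expr [Term [Factor [Prim id]]]] :: [Term [Factor [Prim id]]]] :: [Term [Term [Factor [Prim c]]] ** [Factor [Prim c]]]]

Expr
Expr :: Term
Expr :: Term :: Term
Term :: Term :: Term
Factor :: Term :: Term
Prim :: Term :: Term
id :: Term :: Term
id :: Factor :: Term
id :: Prim :: Term
id :: id :: Term
id :: id :: Term ** Factor
id :: id :: Factor ** Factor
id :: id :: Prim ** Factor
id :: id :: c ** Factor
id :: id :: c ** Prim
id :: id :: c ** c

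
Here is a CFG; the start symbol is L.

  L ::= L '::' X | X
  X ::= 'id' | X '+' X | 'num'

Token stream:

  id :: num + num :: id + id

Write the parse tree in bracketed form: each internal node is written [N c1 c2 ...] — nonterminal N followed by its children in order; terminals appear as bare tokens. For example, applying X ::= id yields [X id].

[L [L [L [X id]] :: [X [X num] + [X num]]] :: [X [X id] + [X id]]]

L
L :: X
L :: X :: X
X :: X :: X
id :: X :: X
id :: X + X :: X
id :: num + X :: X
id :: num + num :: X
id :: num + num :: X + X
id :: num + num :: id + X
id :: num + num :: id + id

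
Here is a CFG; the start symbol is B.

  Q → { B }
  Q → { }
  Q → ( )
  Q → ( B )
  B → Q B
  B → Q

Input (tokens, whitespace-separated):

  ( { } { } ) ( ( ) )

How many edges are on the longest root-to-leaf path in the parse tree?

[B [Q ( [B [Q { }] [B [Q { }]]] )] [B [Q ( [B [Q ( )]] )]]]

5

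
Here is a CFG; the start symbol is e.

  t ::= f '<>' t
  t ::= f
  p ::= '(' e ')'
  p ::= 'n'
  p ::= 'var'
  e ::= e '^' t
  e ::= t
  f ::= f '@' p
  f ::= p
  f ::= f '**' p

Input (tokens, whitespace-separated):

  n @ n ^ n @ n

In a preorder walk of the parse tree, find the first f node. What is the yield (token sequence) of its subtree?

n @ n

[e [e [t [f [f [p n]] @ [p n]]]] ^ [t [f [f [p n]] @ [p n]]]]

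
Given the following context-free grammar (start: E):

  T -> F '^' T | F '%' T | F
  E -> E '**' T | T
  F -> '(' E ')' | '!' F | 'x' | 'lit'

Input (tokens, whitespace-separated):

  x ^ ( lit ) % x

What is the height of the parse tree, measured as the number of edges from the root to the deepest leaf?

7

[E [T [F x] ^ [T [F ( [E [T [F lit]]] )] % [T [F x]]]]]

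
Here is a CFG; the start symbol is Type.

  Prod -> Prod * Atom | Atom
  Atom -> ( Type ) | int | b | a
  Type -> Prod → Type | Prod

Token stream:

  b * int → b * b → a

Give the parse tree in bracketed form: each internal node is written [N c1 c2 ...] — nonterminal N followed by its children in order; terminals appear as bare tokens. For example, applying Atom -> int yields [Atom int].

[Type [Prod [Prod [Atom b]] * [Atom int]] → [Type [Prod [Prod [Atom b]] * [Atom b]] → [Type [Prod [Atom a]]]]]

Type
Prod → Type
Prod * Atom → Type
Atom * Atom → Type
b * Atom → Type
b * int → Type
b * int → Prod → Type
b * int → Prod * Atom → Type
b * int → Atom * Atom → Type
b * int → b * Atom → Type
b * int → b * b → Type
b * int → b * b → Prod
b * int → b * b → Atom
b * int → b * b → a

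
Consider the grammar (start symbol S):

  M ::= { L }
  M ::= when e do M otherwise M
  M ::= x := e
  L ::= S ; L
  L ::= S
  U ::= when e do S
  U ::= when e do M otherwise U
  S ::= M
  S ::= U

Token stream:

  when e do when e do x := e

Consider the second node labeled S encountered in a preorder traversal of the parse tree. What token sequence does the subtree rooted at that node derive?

when e do x := e

[S [U when e do [S [U when e do [S [M x := e]]]]]]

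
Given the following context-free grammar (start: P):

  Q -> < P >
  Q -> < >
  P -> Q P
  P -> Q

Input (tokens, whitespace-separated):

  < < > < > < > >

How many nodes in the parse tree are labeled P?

4

[P [Q < [P [Q < >] [P [Q < >] [P [Q < >]]]] >]]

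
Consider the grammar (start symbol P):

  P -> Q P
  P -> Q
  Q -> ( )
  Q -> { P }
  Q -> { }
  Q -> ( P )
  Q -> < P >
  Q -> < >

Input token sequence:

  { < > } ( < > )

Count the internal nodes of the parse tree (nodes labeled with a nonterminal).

8

[P [Q { [P [Q < >]] }] [P [Q ( [P [Q < >]] )]]]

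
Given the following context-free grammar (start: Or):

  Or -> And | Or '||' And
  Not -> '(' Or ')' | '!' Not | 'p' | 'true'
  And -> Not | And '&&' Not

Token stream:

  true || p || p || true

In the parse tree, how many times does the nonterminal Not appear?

[Or [Or [Or [Or [And [Not true]]] || [And [Not p]]] || [And [Not p]]] || [And [Not true]]]

4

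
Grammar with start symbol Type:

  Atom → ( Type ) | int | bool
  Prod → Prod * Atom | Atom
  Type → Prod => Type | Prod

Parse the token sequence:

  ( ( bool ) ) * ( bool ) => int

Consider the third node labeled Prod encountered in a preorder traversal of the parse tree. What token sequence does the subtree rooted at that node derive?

[Type [Prod [Prod [Atom ( [Type [Prod [Atom ( [Type [Prod [Atom bool]]] )]]] )]] * [Atom ( [Type [Prod [Atom bool]]] )]] => [Type [Prod [Atom int]]]]

( bool )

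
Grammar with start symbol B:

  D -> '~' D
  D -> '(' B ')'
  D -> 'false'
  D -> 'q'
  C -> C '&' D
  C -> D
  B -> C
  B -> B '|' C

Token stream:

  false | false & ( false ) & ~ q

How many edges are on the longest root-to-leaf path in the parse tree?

[B [B [C [D false]]] | [C [C [C [D false]] & [D ( [B [C [D false]]] )]] & [D ~ [D q]]]]

7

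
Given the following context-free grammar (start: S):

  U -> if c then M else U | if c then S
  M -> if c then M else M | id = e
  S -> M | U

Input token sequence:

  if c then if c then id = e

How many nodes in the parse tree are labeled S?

3

[S [U if c then [S [U if c then [S [M id = e]]]]]]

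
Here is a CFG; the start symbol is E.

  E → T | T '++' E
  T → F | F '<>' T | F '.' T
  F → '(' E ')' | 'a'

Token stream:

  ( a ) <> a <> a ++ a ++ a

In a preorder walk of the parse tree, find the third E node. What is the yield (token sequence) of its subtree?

[E [T [F ( [E [T [F a]]] )] <> [T [F a] <> [T [F a]]]] ++ [E [T [F a]] ++ [E [T [F a]]]]]

a ++ a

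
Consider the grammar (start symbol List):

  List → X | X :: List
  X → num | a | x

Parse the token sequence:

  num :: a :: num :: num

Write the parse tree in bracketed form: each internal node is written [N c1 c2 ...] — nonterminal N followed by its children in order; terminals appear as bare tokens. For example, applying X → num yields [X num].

[List [X num] :: [List [X a] :: [List [X num] :: [List [X num]]]]]

List
X :: List
num :: List
num :: X :: List
num :: a :: List
num :: a :: X :: List
num :: a :: num :: List
num :: a :: num :: X
num :: a :: num :: num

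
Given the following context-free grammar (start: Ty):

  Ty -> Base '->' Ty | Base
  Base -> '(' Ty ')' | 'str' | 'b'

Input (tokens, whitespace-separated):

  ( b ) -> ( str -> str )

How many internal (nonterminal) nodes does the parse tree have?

10

[Ty [Base ( [Ty [Base b]] )] -> [Ty [Base ( [Ty [Base str] -> [Ty [Base str]]] )]]]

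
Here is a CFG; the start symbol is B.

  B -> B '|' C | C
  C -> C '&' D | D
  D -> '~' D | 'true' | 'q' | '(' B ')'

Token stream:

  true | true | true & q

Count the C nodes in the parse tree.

4

[B [B [B [C [D true]]] | [C [D true]]] | [C [C [D true]] & [D q]]]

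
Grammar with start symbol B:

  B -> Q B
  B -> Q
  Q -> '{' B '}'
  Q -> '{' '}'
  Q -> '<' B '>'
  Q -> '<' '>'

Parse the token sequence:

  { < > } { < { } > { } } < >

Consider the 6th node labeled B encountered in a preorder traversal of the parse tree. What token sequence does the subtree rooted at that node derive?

{ }

[B [Q { [B [Q < >]] }] [B [Q { [B [Q < [B [Q { }]] >] [B [Q { }]]] }] [B [Q < >]]]]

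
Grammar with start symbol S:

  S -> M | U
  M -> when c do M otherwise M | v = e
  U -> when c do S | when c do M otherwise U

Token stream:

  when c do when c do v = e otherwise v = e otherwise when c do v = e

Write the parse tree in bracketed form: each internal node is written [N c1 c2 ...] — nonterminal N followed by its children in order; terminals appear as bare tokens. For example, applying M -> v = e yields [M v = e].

S
U
when c do M otherwise U
when c do when c do M otherwise M otherwise U
when c do when c do v = e otherwise M otherwise U
when c do when c do v = e otherwise v = e otherwise U
when c do when c do v = e otherwise v = e otherwise when c do S
when c do when c do v = e otherwise v = e otherwise when c do M
when c do when c do v = e otherwise v = e otherwise when c do v = e

[S [U when c do [M when c do [M v = e] otherwise [M v = e]] otherwise [U when c do [S [M v = e]]]]]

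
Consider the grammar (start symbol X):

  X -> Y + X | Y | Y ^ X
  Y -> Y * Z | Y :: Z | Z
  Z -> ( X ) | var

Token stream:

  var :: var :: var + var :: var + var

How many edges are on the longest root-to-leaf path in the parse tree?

5

[X [Y [Y [Y [Z var]] :: [Z var]] :: [Z var]] + [X [Y [Y [Z var]] :: [Z var]] + [X [Y [Z var]]]]]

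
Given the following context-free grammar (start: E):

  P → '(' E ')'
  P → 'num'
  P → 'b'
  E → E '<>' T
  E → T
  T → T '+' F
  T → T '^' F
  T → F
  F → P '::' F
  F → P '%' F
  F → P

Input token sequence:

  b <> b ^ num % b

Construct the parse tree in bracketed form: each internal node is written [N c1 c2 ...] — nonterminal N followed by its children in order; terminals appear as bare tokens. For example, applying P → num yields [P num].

E
E <> T
T <> T
F <> T
P <> T
b <> T
b <> T ^ F
b <> F ^ F
b <> P ^ F
b <> b ^ F
b <> b ^ P % F
b <> b ^ num % F
b <> b ^ num % P
b <> b ^ num % b

[E [E [T [F [P b]]]] <> [T [T [F [P b]]] ^ [F [P num] % [F [P b]]]]]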